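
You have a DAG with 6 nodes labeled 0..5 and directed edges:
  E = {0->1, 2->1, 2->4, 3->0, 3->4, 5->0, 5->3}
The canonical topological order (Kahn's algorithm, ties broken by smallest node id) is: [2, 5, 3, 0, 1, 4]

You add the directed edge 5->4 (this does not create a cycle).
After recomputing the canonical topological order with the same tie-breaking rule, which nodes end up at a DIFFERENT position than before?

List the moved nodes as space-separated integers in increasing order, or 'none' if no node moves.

Answer: none

Derivation:
Old toposort: [2, 5, 3, 0, 1, 4]
Added edge 5->4
Recompute Kahn (smallest-id tiebreak):
  initial in-degrees: [2, 2, 0, 1, 3, 0]
  ready (indeg=0): [2, 5]
  pop 2: indeg[1]->1; indeg[4]->2 | ready=[5] | order so far=[2]
  pop 5: indeg[0]->1; indeg[3]->0; indeg[4]->1 | ready=[3] | order so far=[2, 5]
  pop 3: indeg[0]->0; indeg[4]->0 | ready=[0, 4] | order so far=[2, 5, 3]
  pop 0: indeg[1]->0 | ready=[1, 4] | order so far=[2, 5, 3, 0]
  pop 1: no out-edges | ready=[4] | order so far=[2, 5, 3, 0, 1]
  pop 4: no out-edges | ready=[] | order so far=[2, 5, 3, 0, 1, 4]
New canonical toposort: [2, 5, 3, 0, 1, 4]
Compare positions:
  Node 0: index 3 -> 3 (same)
  Node 1: index 4 -> 4 (same)
  Node 2: index 0 -> 0 (same)
  Node 3: index 2 -> 2 (same)
  Node 4: index 5 -> 5 (same)
  Node 5: index 1 -> 1 (same)
Nodes that changed position: none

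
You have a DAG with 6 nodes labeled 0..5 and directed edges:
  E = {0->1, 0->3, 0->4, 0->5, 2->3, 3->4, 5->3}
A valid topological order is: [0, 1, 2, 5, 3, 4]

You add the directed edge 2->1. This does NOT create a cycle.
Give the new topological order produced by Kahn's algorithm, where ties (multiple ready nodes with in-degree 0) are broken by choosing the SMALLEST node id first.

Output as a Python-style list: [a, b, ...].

Answer: [0, 2, 1, 5, 3, 4]

Derivation:
Old toposort: [0, 1, 2, 5, 3, 4]
Added edge: 2->1
Position of 2 (2) > position of 1 (1). Must reorder: 2 must now come before 1.
Run Kahn's algorithm (break ties by smallest node id):
  initial in-degrees: [0, 2, 0, 3, 2, 1]
  ready (indeg=0): [0, 2]
  pop 0: indeg[1]->1; indeg[3]->2; indeg[4]->1; indeg[5]->0 | ready=[2, 5] | order so far=[0]
  pop 2: indeg[1]->0; indeg[3]->1 | ready=[1, 5] | order so far=[0, 2]
  pop 1: no out-edges | ready=[5] | order so far=[0, 2, 1]
  pop 5: indeg[3]->0 | ready=[3] | order so far=[0, 2, 1, 5]
  pop 3: indeg[4]->0 | ready=[4] | order so far=[0, 2, 1, 5, 3]
  pop 4: no out-edges | ready=[] | order so far=[0, 2, 1, 5, 3, 4]
  Result: [0, 2, 1, 5, 3, 4]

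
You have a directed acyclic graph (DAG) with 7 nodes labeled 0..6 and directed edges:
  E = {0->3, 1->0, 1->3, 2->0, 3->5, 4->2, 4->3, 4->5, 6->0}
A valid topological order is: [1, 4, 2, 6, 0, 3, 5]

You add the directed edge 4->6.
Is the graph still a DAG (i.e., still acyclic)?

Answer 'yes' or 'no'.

Answer: yes

Derivation:
Given toposort: [1, 4, 2, 6, 0, 3, 5]
Position of 4: index 1; position of 6: index 3
New edge 4->6: forward
Forward edge: respects the existing order. Still a DAG, same toposort still valid.
Still a DAG? yes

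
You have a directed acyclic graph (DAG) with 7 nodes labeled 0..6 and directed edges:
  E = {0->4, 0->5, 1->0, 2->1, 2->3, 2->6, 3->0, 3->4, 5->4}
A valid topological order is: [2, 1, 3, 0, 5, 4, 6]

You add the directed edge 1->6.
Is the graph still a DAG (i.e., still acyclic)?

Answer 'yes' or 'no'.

Given toposort: [2, 1, 3, 0, 5, 4, 6]
Position of 1: index 1; position of 6: index 6
New edge 1->6: forward
Forward edge: respects the existing order. Still a DAG, same toposort still valid.
Still a DAG? yes

Answer: yes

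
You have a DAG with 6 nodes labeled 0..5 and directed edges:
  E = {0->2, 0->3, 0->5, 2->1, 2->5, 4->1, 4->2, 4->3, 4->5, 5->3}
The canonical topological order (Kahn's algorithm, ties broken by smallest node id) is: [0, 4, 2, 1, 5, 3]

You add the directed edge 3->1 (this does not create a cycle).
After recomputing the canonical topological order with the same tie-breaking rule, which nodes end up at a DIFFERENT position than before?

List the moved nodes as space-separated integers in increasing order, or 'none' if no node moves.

Answer: 1 3 5

Derivation:
Old toposort: [0, 4, 2, 1, 5, 3]
Added edge 3->1
Recompute Kahn (smallest-id tiebreak):
  initial in-degrees: [0, 3, 2, 3, 0, 3]
  ready (indeg=0): [0, 4]
  pop 0: indeg[2]->1; indeg[3]->2; indeg[5]->2 | ready=[4] | order so far=[0]
  pop 4: indeg[1]->2; indeg[2]->0; indeg[3]->1; indeg[5]->1 | ready=[2] | order so far=[0, 4]
  pop 2: indeg[1]->1; indeg[5]->0 | ready=[5] | order so far=[0, 4, 2]
  pop 5: indeg[3]->0 | ready=[3] | order so far=[0, 4, 2, 5]
  pop 3: indeg[1]->0 | ready=[1] | order so far=[0, 4, 2, 5, 3]
  pop 1: no out-edges | ready=[] | order so far=[0, 4, 2, 5, 3, 1]
New canonical toposort: [0, 4, 2, 5, 3, 1]
Compare positions:
  Node 0: index 0 -> 0 (same)
  Node 1: index 3 -> 5 (moved)
  Node 2: index 2 -> 2 (same)
  Node 3: index 5 -> 4 (moved)
  Node 4: index 1 -> 1 (same)
  Node 5: index 4 -> 3 (moved)
Nodes that changed position: 1 3 5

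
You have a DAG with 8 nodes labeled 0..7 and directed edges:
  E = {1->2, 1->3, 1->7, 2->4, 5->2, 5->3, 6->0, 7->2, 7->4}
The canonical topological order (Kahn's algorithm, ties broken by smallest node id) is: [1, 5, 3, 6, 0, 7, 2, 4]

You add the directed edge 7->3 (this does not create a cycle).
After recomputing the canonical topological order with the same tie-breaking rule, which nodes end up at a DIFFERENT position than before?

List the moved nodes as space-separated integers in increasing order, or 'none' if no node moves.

Old toposort: [1, 5, 3, 6, 0, 7, 2, 4]
Added edge 7->3
Recompute Kahn (smallest-id tiebreak):
  initial in-degrees: [1, 0, 3, 3, 2, 0, 0, 1]
  ready (indeg=0): [1, 5, 6]
  pop 1: indeg[2]->2; indeg[3]->2; indeg[7]->0 | ready=[5, 6, 7] | order so far=[1]
  pop 5: indeg[2]->1; indeg[3]->1 | ready=[6, 7] | order so far=[1, 5]
  pop 6: indeg[0]->0 | ready=[0, 7] | order so far=[1, 5, 6]
  pop 0: no out-edges | ready=[7] | order so far=[1, 5, 6, 0]
  pop 7: indeg[2]->0; indeg[3]->0; indeg[4]->1 | ready=[2, 3] | order so far=[1, 5, 6, 0, 7]
  pop 2: indeg[4]->0 | ready=[3, 4] | order so far=[1, 5, 6, 0, 7, 2]
  pop 3: no out-edges | ready=[4] | order so far=[1, 5, 6, 0, 7, 2, 3]
  pop 4: no out-edges | ready=[] | order so far=[1, 5, 6, 0, 7, 2, 3, 4]
New canonical toposort: [1, 5, 6, 0, 7, 2, 3, 4]
Compare positions:
  Node 0: index 4 -> 3 (moved)
  Node 1: index 0 -> 0 (same)
  Node 2: index 6 -> 5 (moved)
  Node 3: index 2 -> 6 (moved)
  Node 4: index 7 -> 7 (same)
  Node 5: index 1 -> 1 (same)
  Node 6: index 3 -> 2 (moved)
  Node 7: index 5 -> 4 (moved)
Nodes that changed position: 0 2 3 6 7

Answer: 0 2 3 6 7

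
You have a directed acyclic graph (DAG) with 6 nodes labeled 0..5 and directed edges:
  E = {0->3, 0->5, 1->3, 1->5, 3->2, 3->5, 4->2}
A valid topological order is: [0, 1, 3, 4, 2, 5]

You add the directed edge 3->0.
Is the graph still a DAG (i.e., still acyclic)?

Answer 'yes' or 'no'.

Answer: no

Derivation:
Given toposort: [0, 1, 3, 4, 2, 5]
Position of 3: index 2; position of 0: index 0
New edge 3->0: backward (u after v in old order)
Backward edge: old toposort is now invalid. Check if this creates a cycle.
Does 0 already reach 3? Reachable from 0: [0, 2, 3, 5]. YES -> cycle!
Still a DAG? no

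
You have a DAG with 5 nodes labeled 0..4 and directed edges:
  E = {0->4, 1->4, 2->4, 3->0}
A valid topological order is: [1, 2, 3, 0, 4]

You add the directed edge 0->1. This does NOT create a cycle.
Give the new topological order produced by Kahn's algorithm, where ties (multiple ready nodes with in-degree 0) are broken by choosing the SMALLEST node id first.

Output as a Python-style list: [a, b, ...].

Answer: [2, 3, 0, 1, 4]

Derivation:
Old toposort: [1, 2, 3, 0, 4]
Added edge: 0->1
Position of 0 (3) > position of 1 (0). Must reorder: 0 must now come before 1.
Run Kahn's algorithm (break ties by smallest node id):
  initial in-degrees: [1, 1, 0, 0, 3]
  ready (indeg=0): [2, 3]
  pop 2: indeg[4]->2 | ready=[3] | order so far=[2]
  pop 3: indeg[0]->0 | ready=[0] | order so far=[2, 3]
  pop 0: indeg[1]->0; indeg[4]->1 | ready=[1] | order so far=[2, 3, 0]
  pop 1: indeg[4]->0 | ready=[4] | order so far=[2, 3, 0, 1]
  pop 4: no out-edges | ready=[] | order so far=[2, 3, 0, 1, 4]
  Result: [2, 3, 0, 1, 4]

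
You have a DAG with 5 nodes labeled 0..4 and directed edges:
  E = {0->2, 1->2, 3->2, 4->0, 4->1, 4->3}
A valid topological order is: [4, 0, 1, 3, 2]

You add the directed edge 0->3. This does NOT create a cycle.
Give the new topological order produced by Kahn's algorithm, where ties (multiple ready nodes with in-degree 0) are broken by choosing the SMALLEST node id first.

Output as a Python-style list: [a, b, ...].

Answer: [4, 0, 1, 3, 2]

Derivation:
Old toposort: [4, 0, 1, 3, 2]
Added edge: 0->3
Position of 0 (1) < position of 3 (3). Old order still valid.
Run Kahn's algorithm (break ties by smallest node id):
  initial in-degrees: [1, 1, 3, 2, 0]
  ready (indeg=0): [4]
  pop 4: indeg[0]->0; indeg[1]->0; indeg[3]->1 | ready=[0, 1] | order so far=[4]
  pop 0: indeg[2]->2; indeg[3]->0 | ready=[1, 3] | order so far=[4, 0]
  pop 1: indeg[2]->1 | ready=[3] | order so far=[4, 0, 1]
  pop 3: indeg[2]->0 | ready=[2] | order so far=[4, 0, 1, 3]
  pop 2: no out-edges | ready=[] | order so far=[4, 0, 1, 3, 2]
  Result: [4, 0, 1, 3, 2]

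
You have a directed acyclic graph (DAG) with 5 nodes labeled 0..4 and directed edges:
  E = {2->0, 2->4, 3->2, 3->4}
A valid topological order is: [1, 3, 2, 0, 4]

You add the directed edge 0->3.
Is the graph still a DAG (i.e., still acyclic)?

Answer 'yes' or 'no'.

Answer: no

Derivation:
Given toposort: [1, 3, 2, 0, 4]
Position of 0: index 3; position of 3: index 1
New edge 0->3: backward (u after v in old order)
Backward edge: old toposort is now invalid. Check if this creates a cycle.
Does 3 already reach 0? Reachable from 3: [0, 2, 3, 4]. YES -> cycle!
Still a DAG? no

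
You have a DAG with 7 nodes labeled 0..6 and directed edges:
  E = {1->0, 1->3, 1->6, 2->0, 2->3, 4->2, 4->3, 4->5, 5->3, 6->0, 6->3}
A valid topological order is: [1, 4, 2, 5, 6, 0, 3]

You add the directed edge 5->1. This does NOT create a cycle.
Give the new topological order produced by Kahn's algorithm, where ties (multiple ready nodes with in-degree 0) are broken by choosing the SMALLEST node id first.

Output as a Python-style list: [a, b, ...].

Answer: [4, 2, 5, 1, 6, 0, 3]

Derivation:
Old toposort: [1, 4, 2, 5, 6, 0, 3]
Added edge: 5->1
Position of 5 (3) > position of 1 (0). Must reorder: 5 must now come before 1.
Run Kahn's algorithm (break ties by smallest node id):
  initial in-degrees: [3, 1, 1, 5, 0, 1, 1]
  ready (indeg=0): [4]
  pop 4: indeg[2]->0; indeg[3]->4; indeg[5]->0 | ready=[2, 5] | order so far=[4]
  pop 2: indeg[0]->2; indeg[3]->3 | ready=[5] | order so far=[4, 2]
  pop 5: indeg[1]->0; indeg[3]->2 | ready=[1] | order so far=[4, 2, 5]
  pop 1: indeg[0]->1; indeg[3]->1; indeg[6]->0 | ready=[6] | order so far=[4, 2, 5, 1]
  pop 6: indeg[0]->0; indeg[3]->0 | ready=[0, 3] | order so far=[4, 2, 5, 1, 6]
  pop 0: no out-edges | ready=[3] | order so far=[4, 2, 5, 1, 6, 0]
  pop 3: no out-edges | ready=[] | order so far=[4, 2, 5, 1, 6, 0, 3]
  Result: [4, 2, 5, 1, 6, 0, 3]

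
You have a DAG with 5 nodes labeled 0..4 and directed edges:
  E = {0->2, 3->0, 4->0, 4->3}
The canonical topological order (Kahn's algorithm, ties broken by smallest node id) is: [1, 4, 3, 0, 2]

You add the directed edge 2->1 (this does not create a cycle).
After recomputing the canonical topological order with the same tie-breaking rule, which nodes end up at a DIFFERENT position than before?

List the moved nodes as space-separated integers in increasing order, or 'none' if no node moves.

Old toposort: [1, 4, 3, 0, 2]
Added edge 2->1
Recompute Kahn (smallest-id tiebreak):
  initial in-degrees: [2, 1, 1, 1, 0]
  ready (indeg=0): [4]
  pop 4: indeg[0]->1; indeg[3]->0 | ready=[3] | order so far=[4]
  pop 3: indeg[0]->0 | ready=[0] | order so far=[4, 3]
  pop 0: indeg[2]->0 | ready=[2] | order so far=[4, 3, 0]
  pop 2: indeg[1]->0 | ready=[1] | order so far=[4, 3, 0, 2]
  pop 1: no out-edges | ready=[] | order so far=[4, 3, 0, 2, 1]
New canonical toposort: [4, 3, 0, 2, 1]
Compare positions:
  Node 0: index 3 -> 2 (moved)
  Node 1: index 0 -> 4 (moved)
  Node 2: index 4 -> 3 (moved)
  Node 3: index 2 -> 1 (moved)
  Node 4: index 1 -> 0 (moved)
Nodes that changed position: 0 1 2 3 4

Answer: 0 1 2 3 4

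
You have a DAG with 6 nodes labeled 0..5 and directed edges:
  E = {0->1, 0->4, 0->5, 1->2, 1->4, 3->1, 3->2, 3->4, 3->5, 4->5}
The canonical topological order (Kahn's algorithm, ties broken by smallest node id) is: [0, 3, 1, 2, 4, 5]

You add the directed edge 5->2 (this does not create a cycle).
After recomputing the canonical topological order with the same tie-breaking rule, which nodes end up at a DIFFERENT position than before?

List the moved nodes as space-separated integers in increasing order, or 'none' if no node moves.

Answer: 2 4 5

Derivation:
Old toposort: [0, 3, 1, 2, 4, 5]
Added edge 5->2
Recompute Kahn (smallest-id tiebreak):
  initial in-degrees: [0, 2, 3, 0, 3, 3]
  ready (indeg=0): [0, 3]
  pop 0: indeg[1]->1; indeg[4]->2; indeg[5]->2 | ready=[3] | order so far=[0]
  pop 3: indeg[1]->0; indeg[2]->2; indeg[4]->1; indeg[5]->1 | ready=[1] | order so far=[0, 3]
  pop 1: indeg[2]->1; indeg[4]->0 | ready=[4] | order so far=[0, 3, 1]
  pop 4: indeg[5]->0 | ready=[5] | order so far=[0, 3, 1, 4]
  pop 5: indeg[2]->0 | ready=[2] | order so far=[0, 3, 1, 4, 5]
  pop 2: no out-edges | ready=[] | order so far=[0, 3, 1, 4, 5, 2]
New canonical toposort: [0, 3, 1, 4, 5, 2]
Compare positions:
  Node 0: index 0 -> 0 (same)
  Node 1: index 2 -> 2 (same)
  Node 2: index 3 -> 5 (moved)
  Node 3: index 1 -> 1 (same)
  Node 4: index 4 -> 3 (moved)
  Node 5: index 5 -> 4 (moved)
Nodes that changed position: 2 4 5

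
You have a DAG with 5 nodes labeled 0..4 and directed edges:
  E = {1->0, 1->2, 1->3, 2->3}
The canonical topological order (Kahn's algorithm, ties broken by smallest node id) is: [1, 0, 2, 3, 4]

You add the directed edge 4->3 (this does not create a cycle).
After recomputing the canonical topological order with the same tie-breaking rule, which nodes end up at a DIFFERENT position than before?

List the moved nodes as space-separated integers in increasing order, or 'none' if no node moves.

Answer: 3 4

Derivation:
Old toposort: [1, 0, 2, 3, 4]
Added edge 4->3
Recompute Kahn (smallest-id tiebreak):
  initial in-degrees: [1, 0, 1, 3, 0]
  ready (indeg=0): [1, 4]
  pop 1: indeg[0]->0; indeg[2]->0; indeg[3]->2 | ready=[0, 2, 4] | order so far=[1]
  pop 0: no out-edges | ready=[2, 4] | order so far=[1, 0]
  pop 2: indeg[3]->1 | ready=[4] | order so far=[1, 0, 2]
  pop 4: indeg[3]->0 | ready=[3] | order so far=[1, 0, 2, 4]
  pop 3: no out-edges | ready=[] | order so far=[1, 0, 2, 4, 3]
New canonical toposort: [1, 0, 2, 4, 3]
Compare positions:
  Node 0: index 1 -> 1 (same)
  Node 1: index 0 -> 0 (same)
  Node 2: index 2 -> 2 (same)
  Node 3: index 3 -> 4 (moved)
  Node 4: index 4 -> 3 (moved)
Nodes that changed position: 3 4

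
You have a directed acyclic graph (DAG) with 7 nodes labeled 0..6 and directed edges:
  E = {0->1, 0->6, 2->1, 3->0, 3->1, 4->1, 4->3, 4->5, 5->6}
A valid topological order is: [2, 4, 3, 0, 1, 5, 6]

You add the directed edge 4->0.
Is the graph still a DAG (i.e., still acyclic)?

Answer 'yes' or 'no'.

Given toposort: [2, 4, 3, 0, 1, 5, 6]
Position of 4: index 1; position of 0: index 3
New edge 4->0: forward
Forward edge: respects the existing order. Still a DAG, same toposort still valid.
Still a DAG? yes

Answer: yes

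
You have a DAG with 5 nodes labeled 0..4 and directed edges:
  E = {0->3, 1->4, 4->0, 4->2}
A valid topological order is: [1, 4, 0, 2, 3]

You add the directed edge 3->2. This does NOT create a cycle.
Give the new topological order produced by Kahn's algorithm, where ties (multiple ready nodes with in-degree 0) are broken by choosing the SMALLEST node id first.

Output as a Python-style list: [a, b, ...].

Answer: [1, 4, 0, 3, 2]

Derivation:
Old toposort: [1, 4, 0, 2, 3]
Added edge: 3->2
Position of 3 (4) > position of 2 (3). Must reorder: 3 must now come before 2.
Run Kahn's algorithm (break ties by smallest node id):
  initial in-degrees: [1, 0, 2, 1, 1]
  ready (indeg=0): [1]
  pop 1: indeg[4]->0 | ready=[4] | order so far=[1]
  pop 4: indeg[0]->0; indeg[2]->1 | ready=[0] | order so far=[1, 4]
  pop 0: indeg[3]->0 | ready=[3] | order so far=[1, 4, 0]
  pop 3: indeg[2]->0 | ready=[2] | order so far=[1, 4, 0, 3]
  pop 2: no out-edges | ready=[] | order so far=[1, 4, 0, 3, 2]
  Result: [1, 4, 0, 3, 2]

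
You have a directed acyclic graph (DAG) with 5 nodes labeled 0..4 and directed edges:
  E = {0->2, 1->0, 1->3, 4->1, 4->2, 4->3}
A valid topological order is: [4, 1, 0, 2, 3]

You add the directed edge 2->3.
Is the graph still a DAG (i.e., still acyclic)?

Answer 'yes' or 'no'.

Answer: yes

Derivation:
Given toposort: [4, 1, 0, 2, 3]
Position of 2: index 3; position of 3: index 4
New edge 2->3: forward
Forward edge: respects the existing order. Still a DAG, same toposort still valid.
Still a DAG? yes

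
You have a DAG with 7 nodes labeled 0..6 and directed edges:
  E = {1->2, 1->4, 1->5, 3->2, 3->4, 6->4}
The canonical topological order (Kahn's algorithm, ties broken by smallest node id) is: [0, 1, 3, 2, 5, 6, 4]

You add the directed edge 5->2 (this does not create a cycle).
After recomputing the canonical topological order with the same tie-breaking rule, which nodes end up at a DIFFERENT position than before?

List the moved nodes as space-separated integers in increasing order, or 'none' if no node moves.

Old toposort: [0, 1, 3, 2, 5, 6, 4]
Added edge 5->2
Recompute Kahn (smallest-id tiebreak):
  initial in-degrees: [0, 0, 3, 0, 3, 1, 0]
  ready (indeg=0): [0, 1, 3, 6]
  pop 0: no out-edges | ready=[1, 3, 6] | order so far=[0]
  pop 1: indeg[2]->2; indeg[4]->2; indeg[5]->0 | ready=[3, 5, 6] | order so far=[0, 1]
  pop 3: indeg[2]->1; indeg[4]->1 | ready=[5, 6] | order so far=[0, 1, 3]
  pop 5: indeg[2]->0 | ready=[2, 6] | order so far=[0, 1, 3, 5]
  pop 2: no out-edges | ready=[6] | order so far=[0, 1, 3, 5, 2]
  pop 6: indeg[4]->0 | ready=[4] | order so far=[0, 1, 3, 5, 2, 6]
  pop 4: no out-edges | ready=[] | order so far=[0, 1, 3, 5, 2, 6, 4]
New canonical toposort: [0, 1, 3, 5, 2, 6, 4]
Compare positions:
  Node 0: index 0 -> 0 (same)
  Node 1: index 1 -> 1 (same)
  Node 2: index 3 -> 4 (moved)
  Node 3: index 2 -> 2 (same)
  Node 4: index 6 -> 6 (same)
  Node 5: index 4 -> 3 (moved)
  Node 6: index 5 -> 5 (same)
Nodes that changed position: 2 5

Answer: 2 5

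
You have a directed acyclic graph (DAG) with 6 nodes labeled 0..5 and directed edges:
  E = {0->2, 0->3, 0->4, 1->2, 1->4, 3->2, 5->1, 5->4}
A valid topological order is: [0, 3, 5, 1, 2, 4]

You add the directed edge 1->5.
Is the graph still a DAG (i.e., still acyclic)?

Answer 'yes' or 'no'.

Answer: no

Derivation:
Given toposort: [0, 3, 5, 1, 2, 4]
Position of 1: index 3; position of 5: index 2
New edge 1->5: backward (u after v in old order)
Backward edge: old toposort is now invalid. Check if this creates a cycle.
Does 5 already reach 1? Reachable from 5: [1, 2, 4, 5]. YES -> cycle!
Still a DAG? no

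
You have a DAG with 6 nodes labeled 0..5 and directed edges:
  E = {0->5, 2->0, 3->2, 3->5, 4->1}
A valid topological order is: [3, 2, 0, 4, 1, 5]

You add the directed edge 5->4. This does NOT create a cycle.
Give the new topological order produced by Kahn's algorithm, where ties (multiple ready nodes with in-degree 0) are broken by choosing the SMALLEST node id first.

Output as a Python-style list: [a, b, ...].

Answer: [3, 2, 0, 5, 4, 1]

Derivation:
Old toposort: [3, 2, 0, 4, 1, 5]
Added edge: 5->4
Position of 5 (5) > position of 4 (3). Must reorder: 5 must now come before 4.
Run Kahn's algorithm (break ties by smallest node id):
  initial in-degrees: [1, 1, 1, 0, 1, 2]
  ready (indeg=0): [3]
  pop 3: indeg[2]->0; indeg[5]->1 | ready=[2] | order so far=[3]
  pop 2: indeg[0]->0 | ready=[0] | order so far=[3, 2]
  pop 0: indeg[5]->0 | ready=[5] | order so far=[3, 2, 0]
  pop 5: indeg[4]->0 | ready=[4] | order so far=[3, 2, 0, 5]
  pop 4: indeg[1]->0 | ready=[1] | order so far=[3, 2, 0, 5, 4]
  pop 1: no out-edges | ready=[] | order so far=[3, 2, 0, 5, 4, 1]
  Result: [3, 2, 0, 5, 4, 1]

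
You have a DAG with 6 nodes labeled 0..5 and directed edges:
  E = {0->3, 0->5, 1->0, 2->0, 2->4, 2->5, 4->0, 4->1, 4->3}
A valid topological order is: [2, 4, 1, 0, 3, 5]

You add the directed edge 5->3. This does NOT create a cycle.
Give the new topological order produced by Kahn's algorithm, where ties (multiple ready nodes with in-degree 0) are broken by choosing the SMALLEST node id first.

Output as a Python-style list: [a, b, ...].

Answer: [2, 4, 1, 0, 5, 3]

Derivation:
Old toposort: [2, 4, 1, 0, 3, 5]
Added edge: 5->3
Position of 5 (5) > position of 3 (4). Must reorder: 5 must now come before 3.
Run Kahn's algorithm (break ties by smallest node id):
  initial in-degrees: [3, 1, 0, 3, 1, 2]
  ready (indeg=0): [2]
  pop 2: indeg[0]->2; indeg[4]->0; indeg[5]->1 | ready=[4] | order so far=[2]
  pop 4: indeg[0]->1; indeg[1]->0; indeg[3]->2 | ready=[1] | order so far=[2, 4]
  pop 1: indeg[0]->0 | ready=[0] | order so far=[2, 4, 1]
  pop 0: indeg[3]->1; indeg[5]->0 | ready=[5] | order so far=[2, 4, 1, 0]
  pop 5: indeg[3]->0 | ready=[3] | order so far=[2, 4, 1, 0, 5]
  pop 3: no out-edges | ready=[] | order so far=[2, 4, 1, 0, 5, 3]
  Result: [2, 4, 1, 0, 5, 3]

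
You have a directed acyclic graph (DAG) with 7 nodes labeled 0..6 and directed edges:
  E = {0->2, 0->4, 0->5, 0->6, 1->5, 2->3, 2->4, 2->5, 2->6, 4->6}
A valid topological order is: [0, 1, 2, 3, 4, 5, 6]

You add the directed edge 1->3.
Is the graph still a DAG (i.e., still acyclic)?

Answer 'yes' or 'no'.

Given toposort: [0, 1, 2, 3, 4, 5, 6]
Position of 1: index 1; position of 3: index 3
New edge 1->3: forward
Forward edge: respects the existing order. Still a DAG, same toposort still valid.
Still a DAG? yes

Answer: yes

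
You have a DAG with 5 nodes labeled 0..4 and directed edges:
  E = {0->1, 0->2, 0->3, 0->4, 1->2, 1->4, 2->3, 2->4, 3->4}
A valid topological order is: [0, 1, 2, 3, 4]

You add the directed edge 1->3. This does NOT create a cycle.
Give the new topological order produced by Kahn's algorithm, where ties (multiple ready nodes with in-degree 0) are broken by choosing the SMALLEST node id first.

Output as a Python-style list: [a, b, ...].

Answer: [0, 1, 2, 3, 4]

Derivation:
Old toposort: [0, 1, 2, 3, 4]
Added edge: 1->3
Position of 1 (1) < position of 3 (3). Old order still valid.
Run Kahn's algorithm (break ties by smallest node id):
  initial in-degrees: [0, 1, 2, 3, 4]
  ready (indeg=0): [0]
  pop 0: indeg[1]->0; indeg[2]->1; indeg[3]->2; indeg[4]->3 | ready=[1] | order so far=[0]
  pop 1: indeg[2]->0; indeg[3]->1; indeg[4]->2 | ready=[2] | order so far=[0, 1]
  pop 2: indeg[3]->0; indeg[4]->1 | ready=[3] | order so far=[0, 1, 2]
  pop 3: indeg[4]->0 | ready=[4] | order so far=[0, 1, 2, 3]
  pop 4: no out-edges | ready=[] | order so far=[0, 1, 2, 3, 4]
  Result: [0, 1, 2, 3, 4]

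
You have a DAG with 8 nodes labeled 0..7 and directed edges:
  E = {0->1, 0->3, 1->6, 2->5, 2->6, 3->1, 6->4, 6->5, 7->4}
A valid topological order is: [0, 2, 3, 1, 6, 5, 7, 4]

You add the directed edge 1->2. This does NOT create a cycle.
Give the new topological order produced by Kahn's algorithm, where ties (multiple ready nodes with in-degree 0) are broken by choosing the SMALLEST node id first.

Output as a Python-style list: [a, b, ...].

Answer: [0, 3, 1, 2, 6, 5, 7, 4]

Derivation:
Old toposort: [0, 2, 3, 1, 6, 5, 7, 4]
Added edge: 1->2
Position of 1 (3) > position of 2 (1). Must reorder: 1 must now come before 2.
Run Kahn's algorithm (break ties by smallest node id):
  initial in-degrees: [0, 2, 1, 1, 2, 2, 2, 0]
  ready (indeg=0): [0, 7]
  pop 0: indeg[1]->1; indeg[3]->0 | ready=[3, 7] | order so far=[0]
  pop 3: indeg[1]->0 | ready=[1, 7] | order so far=[0, 3]
  pop 1: indeg[2]->0; indeg[6]->1 | ready=[2, 7] | order so far=[0, 3, 1]
  pop 2: indeg[5]->1; indeg[6]->0 | ready=[6, 7] | order so far=[0, 3, 1, 2]
  pop 6: indeg[4]->1; indeg[5]->0 | ready=[5, 7] | order so far=[0, 3, 1, 2, 6]
  pop 5: no out-edges | ready=[7] | order so far=[0, 3, 1, 2, 6, 5]
  pop 7: indeg[4]->0 | ready=[4] | order so far=[0, 3, 1, 2, 6, 5, 7]
  pop 4: no out-edges | ready=[] | order so far=[0, 3, 1, 2, 6, 5, 7, 4]
  Result: [0, 3, 1, 2, 6, 5, 7, 4]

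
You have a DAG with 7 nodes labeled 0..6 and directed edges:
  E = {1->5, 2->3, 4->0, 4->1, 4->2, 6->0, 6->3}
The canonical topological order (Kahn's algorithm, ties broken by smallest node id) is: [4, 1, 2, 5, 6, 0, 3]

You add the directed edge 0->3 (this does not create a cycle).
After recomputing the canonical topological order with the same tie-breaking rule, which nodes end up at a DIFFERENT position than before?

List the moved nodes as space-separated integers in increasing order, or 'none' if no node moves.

Old toposort: [4, 1, 2, 5, 6, 0, 3]
Added edge 0->3
Recompute Kahn (smallest-id tiebreak):
  initial in-degrees: [2, 1, 1, 3, 0, 1, 0]
  ready (indeg=0): [4, 6]
  pop 4: indeg[0]->1; indeg[1]->0; indeg[2]->0 | ready=[1, 2, 6] | order so far=[4]
  pop 1: indeg[5]->0 | ready=[2, 5, 6] | order so far=[4, 1]
  pop 2: indeg[3]->2 | ready=[5, 6] | order so far=[4, 1, 2]
  pop 5: no out-edges | ready=[6] | order so far=[4, 1, 2, 5]
  pop 6: indeg[0]->0; indeg[3]->1 | ready=[0] | order so far=[4, 1, 2, 5, 6]
  pop 0: indeg[3]->0 | ready=[3] | order so far=[4, 1, 2, 5, 6, 0]
  pop 3: no out-edges | ready=[] | order so far=[4, 1, 2, 5, 6, 0, 3]
New canonical toposort: [4, 1, 2, 5, 6, 0, 3]
Compare positions:
  Node 0: index 5 -> 5 (same)
  Node 1: index 1 -> 1 (same)
  Node 2: index 2 -> 2 (same)
  Node 3: index 6 -> 6 (same)
  Node 4: index 0 -> 0 (same)
  Node 5: index 3 -> 3 (same)
  Node 6: index 4 -> 4 (same)
Nodes that changed position: none

Answer: none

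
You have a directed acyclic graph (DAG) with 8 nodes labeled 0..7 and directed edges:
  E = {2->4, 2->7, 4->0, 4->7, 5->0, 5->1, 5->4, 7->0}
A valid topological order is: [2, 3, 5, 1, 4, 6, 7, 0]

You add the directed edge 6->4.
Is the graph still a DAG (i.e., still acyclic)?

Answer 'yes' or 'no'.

Given toposort: [2, 3, 5, 1, 4, 6, 7, 0]
Position of 6: index 5; position of 4: index 4
New edge 6->4: backward (u after v in old order)
Backward edge: old toposort is now invalid. Check if this creates a cycle.
Does 4 already reach 6? Reachable from 4: [0, 4, 7]. NO -> still a DAG (reorder needed).
Still a DAG? yes

Answer: yes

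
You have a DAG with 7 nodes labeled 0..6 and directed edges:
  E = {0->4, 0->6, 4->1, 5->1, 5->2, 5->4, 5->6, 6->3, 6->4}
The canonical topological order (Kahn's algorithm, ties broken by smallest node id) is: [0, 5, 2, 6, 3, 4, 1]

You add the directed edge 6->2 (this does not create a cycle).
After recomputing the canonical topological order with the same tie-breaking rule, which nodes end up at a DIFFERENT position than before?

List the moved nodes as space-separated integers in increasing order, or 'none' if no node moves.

Answer: 2 6

Derivation:
Old toposort: [0, 5, 2, 6, 3, 4, 1]
Added edge 6->2
Recompute Kahn (smallest-id tiebreak):
  initial in-degrees: [0, 2, 2, 1, 3, 0, 2]
  ready (indeg=0): [0, 5]
  pop 0: indeg[4]->2; indeg[6]->1 | ready=[5] | order so far=[0]
  pop 5: indeg[1]->1; indeg[2]->1; indeg[4]->1; indeg[6]->0 | ready=[6] | order so far=[0, 5]
  pop 6: indeg[2]->0; indeg[3]->0; indeg[4]->0 | ready=[2, 3, 4] | order so far=[0, 5, 6]
  pop 2: no out-edges | ready=[3, 4] | order so far=[0, 5, 6, 2]
  pop 3: no out-edges | ready=[4] | order so far=[0, 5, 6, 2, 3]
  pop 4: indeg[1]->0 | ready=[1] | order so far=[0, 5, 6, 2, 3, 4]
  pop 1: no out-edges | ready=[] | order so far=[0, 5, 6, 2, 3, 4, 1]
New canonical toposort: [0, 5, 6, 2, 3, 4, 1]
Compare positions:
  Node 0: index 0 -> 0 (same)
  Node 1: index 6 -> 6 (same)
  Node 2: index 2 -> 3 (moved)
  Node 3: index 4 -> 4 (same)
  Node 4: index 5 -> 5 (same)
  Node 5: index 1 -> 1 (same)
  Node 6: index 3 -> 2 (moved)
Nodes that changed position: 2 6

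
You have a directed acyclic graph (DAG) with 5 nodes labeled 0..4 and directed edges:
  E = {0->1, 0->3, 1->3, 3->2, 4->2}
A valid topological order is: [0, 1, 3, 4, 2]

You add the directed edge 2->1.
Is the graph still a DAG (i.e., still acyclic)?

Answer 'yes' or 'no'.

Given toposort: [0, 1, 3, 4, 2]
Position of 2: index 4; position of 1: index 1
New edge 2->1: backward (u after v in old order)
Backward edge: old toposort is now invalid. Check if this creates a cycle.
Does 1 already reach 2? Reachable from 1: [1, 2, 3]. YES -> cycle!
Still a DAG? no

Answer: no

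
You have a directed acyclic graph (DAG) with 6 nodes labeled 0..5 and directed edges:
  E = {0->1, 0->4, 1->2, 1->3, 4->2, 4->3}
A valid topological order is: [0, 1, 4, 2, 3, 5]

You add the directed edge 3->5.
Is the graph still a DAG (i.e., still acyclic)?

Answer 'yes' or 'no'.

Answer: yes

Derivation:
Given toposort: [0, 1, 4, 2, 3, 5]
Position of 3: index 4; position of 5: index 5
New edge 3->5: forward
Forward edge: respects the existing order. Still a DAG, same toposort still valid.
Still a DAG? yes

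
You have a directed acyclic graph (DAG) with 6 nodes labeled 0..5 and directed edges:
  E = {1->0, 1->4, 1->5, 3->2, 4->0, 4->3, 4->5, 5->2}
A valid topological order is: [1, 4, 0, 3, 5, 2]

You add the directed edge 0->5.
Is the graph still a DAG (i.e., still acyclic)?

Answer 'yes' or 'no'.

Answer: yes

Derivation:
Given toposort: [1, 4, 0, 3, 5, 2]
Position of 0: index 2; position of 5: index 4
New edge 0->5: forward
Forward edge: respects the existing order. Still a DAG, same toposort still valid.
Still a DAG? yes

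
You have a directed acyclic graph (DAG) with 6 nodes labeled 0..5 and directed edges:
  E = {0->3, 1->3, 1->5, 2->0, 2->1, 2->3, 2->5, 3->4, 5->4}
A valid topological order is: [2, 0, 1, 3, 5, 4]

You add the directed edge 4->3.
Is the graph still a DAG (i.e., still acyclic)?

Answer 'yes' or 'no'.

Answer: no

Derivation:
Given toposort: [2, 0, 1, 3, 5, 4]
Position of 4: index 5; position of 3: index 3
New edge 4->3: backward (u after v in old order)
Backward edge: old toposort is now invalid. Check if this creates a cycle.
Does 3 already reach 4? Reachable from 3: [3, 4]. YES -> cycle!
Still a DAG? no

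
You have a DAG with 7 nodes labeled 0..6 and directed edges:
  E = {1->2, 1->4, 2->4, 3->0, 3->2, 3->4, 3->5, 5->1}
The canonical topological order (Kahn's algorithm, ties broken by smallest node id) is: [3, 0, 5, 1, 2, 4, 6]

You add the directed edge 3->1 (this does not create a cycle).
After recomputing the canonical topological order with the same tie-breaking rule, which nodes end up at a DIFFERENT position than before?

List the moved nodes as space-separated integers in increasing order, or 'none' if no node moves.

Old toposort: [3, 0, 5, 1, 2, 4, 6]
Added edge 3->1
Recompute Kahn (smallest-id tiebreak):
  initial in-degrees: [1, 2, 2, 0, 3, 1, 0]
  ready (indeg=0): [3, 6]
  pop 3: indeg[0]->0; indeg[1]->1; indeg[2]->1; indeg[4]->2; indeg[5]->0 | ready=[0, 5, 6] | order so far=[3]
  pop 0: no out-edges | ready=[5, 6] | order so far=[3, 0]
  pop 5: indeg[1]->0 | ready=[1, 6] | order so far=[3, 0, 5]
  pop 1: indeg[2]->0; indeg[4]->1 | ready=[2, 6] | order so far=[3, 0, 5, 1]
  pop 2: indeg[4]->0 | ready=[4, 6] | order so far=[3, 0, 5, 1, 2]
  pop 4: no out-edges | ready=[6] | order so far=[3, 0, 5, 1, 2, 4]
  pop 6: no out-edges | ready=[] | order so far=[3, 0, 5, 1, 2, 4, 6]
New canonical toposort: [3, 0, 5, 1, 2, 4, 6]
Compare positions:
  Node 0: index 1 -> 1 (same)
  Node 1: index 3 -> 3 (same)
  Node 2: index 4 -> 4 (same)
  Node 3: index 0 -> 0 (same)
  Node 4: index 5 -> 5 (same)
  Node 5: index 2 -> 2 (same)
  Node 6: index 6 -> 6 (same)
Nodes that changed position: none

Answer: none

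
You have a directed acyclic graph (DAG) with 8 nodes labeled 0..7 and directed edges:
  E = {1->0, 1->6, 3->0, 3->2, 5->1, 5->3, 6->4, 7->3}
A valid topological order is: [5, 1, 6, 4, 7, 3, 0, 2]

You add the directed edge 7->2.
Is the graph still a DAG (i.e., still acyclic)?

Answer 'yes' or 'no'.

Given toposort: [5, 1, 6, 4, 7, 3, 0, 2]
Position of 7: index 4; position of 2: index 7
New edge 7->2: forward
Forward edge: respects the existing order. Still a DAG, same toposort still valid.
Still a DAG? yes

Answer: yes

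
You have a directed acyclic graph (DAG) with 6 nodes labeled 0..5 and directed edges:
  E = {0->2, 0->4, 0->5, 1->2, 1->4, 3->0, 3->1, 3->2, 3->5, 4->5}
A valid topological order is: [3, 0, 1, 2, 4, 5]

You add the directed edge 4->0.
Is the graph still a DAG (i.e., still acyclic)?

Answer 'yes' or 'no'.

Answer: no

Derivation:
Given toposort: [3, 0, 1, 2, 4, 5]
Position of 4: index 4; position of 0: index 1
New edge 4->0: backward (u after v in old order)
Backward edge: old toposort is now invalid. Check if this creates a cycle.
Does 0 already reach 4? Reachable from 0: [0, 2, 4, 5]. YES -> cycle!
Still a DAG? no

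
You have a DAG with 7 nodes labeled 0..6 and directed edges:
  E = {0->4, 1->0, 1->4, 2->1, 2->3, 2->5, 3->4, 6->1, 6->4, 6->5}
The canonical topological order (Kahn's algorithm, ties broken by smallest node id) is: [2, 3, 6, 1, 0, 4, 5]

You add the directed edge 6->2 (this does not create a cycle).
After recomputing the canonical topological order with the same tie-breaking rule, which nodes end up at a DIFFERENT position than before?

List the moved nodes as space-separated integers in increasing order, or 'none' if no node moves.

Old toposort: [2, 3, 6, 1, 0, 4, 5]
Added edge 6->2
Recompute Kahn (smallest-id tiebreak):
  initial in-degrees: [1, 2, 1, 1, 4, 2, 0]
  ready (indeg=0): [6]
  pop 6: indeg[1]->1; indeg[2]->0; indeg[4]->3; indeg[5]->1 | ready=[2] | order so far=[6]
  pop 2: indeg[1]->0; indeg[3]->0; indeg[5]->0 | ready=[1, 3, 5] | order so far=[6, 2]
  pop 1: indeg[0]->0; indeg[4]->2 | ready=[0, 3, 5] | order so far=[6, 2, 1]
  pop 0: indeg[4]->1 | ready=[3, 5] | order so far=[6, 2, 1, 0]
  pop 3: indeg[4]->0 | ready=[4, 5] | order so far=[6, 2, 1, 0, 3]
  pop 4: no out-edges | ready=[5] | order so far=[6, 2, 1, 0, 3, 4]
  pop 5: no out-edges | ready=[] | order so far=[6, 2, 1, 0, 3, 4, 5]
New canonical toposort: [6, 2, 1, 0, 3, 4, 5]
Compare positions:
  Node 0: index 4 -> 3 (moved)
  Node 1: index 3 -> 2 (moved)
  Node 2: index 0 -> 1 (moved)
  Node 3: index 1 -> 4 (moved)
  Node 4: index 5 -> 5 (same)
  Node 5: index 6 -> 6 (same)
  Node 6: index 2 -> 0 (moved)
Nodes that changed position: 0 1 2 3 6

Answer: 0 1 2 3 6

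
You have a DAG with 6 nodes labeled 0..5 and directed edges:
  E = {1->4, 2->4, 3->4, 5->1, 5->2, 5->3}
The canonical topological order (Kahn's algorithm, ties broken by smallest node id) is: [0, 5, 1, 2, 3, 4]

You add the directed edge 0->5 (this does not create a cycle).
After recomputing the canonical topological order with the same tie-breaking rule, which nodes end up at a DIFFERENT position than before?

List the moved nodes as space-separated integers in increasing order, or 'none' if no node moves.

Answer: none

Derivation:
Old toposort: [0, 5, 1, 2, 3, 4]
Added edge 0->5
Recompute Kahn (smallest-id tiebreak):
  initial in-degrees: [0, 1, 1, 1, 3, 1]
  ready (indeg=0): [0]
  pop 0: indeg[5]->0 | ready=[5] | order so far=[0]
  pop 5: indeg[1]->0; indeg[2]->0; indeg[3]->0 | ready=[1, 2, 3] | order so far=[0, 5]
  pop 1: indeg[4]->2 | ready=[2, 3] | order so far=[0, 5, 1]
  pop 2: indeg[4]->1 | ready=[3] | order so far=[0, 5, 1, 2]
  pop 3: indeg[4]->0 | ready=[4] | order so far=[0, 5, 1, 2, 3]
  pop 4: no out-edges | ready=[] | order so far=[0, 5, 1, 2, 3, 4]
New canonical toposort: [0, 5, 1, 2, 3, 4]
Compare positions:
  Node 0: index 0 -> 0 (same)
  Node 1: index 2 -> 2 (same)
  Node 2: index 3 -> 3 (same)
  Node 3: index 4 -> 4 (same)
  Node 4: index 5 -> 5 (same)
  Node 5: index 1 -> 1 (same)
Nodes that changed position: none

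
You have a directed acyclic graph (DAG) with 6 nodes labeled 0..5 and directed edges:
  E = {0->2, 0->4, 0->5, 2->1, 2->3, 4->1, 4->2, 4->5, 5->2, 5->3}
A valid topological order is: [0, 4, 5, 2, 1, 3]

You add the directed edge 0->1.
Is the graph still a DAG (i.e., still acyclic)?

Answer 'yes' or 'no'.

Answer: yes

Derivation:
Given toposort: [0, 4, 5, 2, 1, 3]
Position of 0: index 0; position of 1: index 4
New edge 0->1: forward
Forward edge: respects the existing order. Still a DAG, same toposort still valid.
Still a DAG? yes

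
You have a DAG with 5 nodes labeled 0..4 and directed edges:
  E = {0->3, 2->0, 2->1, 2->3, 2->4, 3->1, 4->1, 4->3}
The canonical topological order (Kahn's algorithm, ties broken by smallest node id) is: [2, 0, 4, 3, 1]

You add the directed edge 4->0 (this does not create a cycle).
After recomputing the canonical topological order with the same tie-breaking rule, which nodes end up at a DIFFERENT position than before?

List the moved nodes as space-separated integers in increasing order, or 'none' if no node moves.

Old toposort: [2, 0, 4, 3, 1]
Added edge 4->0
Recompute Kahn (smallest-id tiebreak):
  initial in-degrees: [2, 3, 0, 3, 1]
  ready (indeg=0): [2]
  pop 2: indeg[0]->1; indeg[1]->2; indeg[3]->2; indeg[4]->0 | ready=[4] | order so far=[2]
  pop 4: indeg[0]->0; indeg[1]->1; indeg[3]->1 | ready=[0] | order so far=[2, 4]
  pop 0: indeg[3]->0 | ready=[3] | order so far=[2, 4, 0]
  pop 3: indeg[1]->0 | ready=[1] | order so far=[2, 4, 0, 3]
  pop 1: no out-edges | ready=[] | order so far=[2, 4, 0, 3, 1]
New canonical toposort: [2, 4, 0, 3, 1]
Compare positions:
  Node 0: index 1 -> 2 (moved)
  Node 1: index 4 -> 4 (same)
  Node 2: index 0 -> 0 (same)
  Node 3: index 3 -> 3 (same)
  Node 4: index 2 -> 1 (moved)
Nodes that changed position: 0 4

Answer: 0 4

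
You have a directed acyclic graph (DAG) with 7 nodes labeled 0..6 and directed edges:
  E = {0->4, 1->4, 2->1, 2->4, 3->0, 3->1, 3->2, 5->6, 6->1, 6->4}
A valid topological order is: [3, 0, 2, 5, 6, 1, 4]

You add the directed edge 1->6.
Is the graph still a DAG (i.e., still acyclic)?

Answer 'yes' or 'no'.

Answer: no

Derivation:
Given toposort: [3, 0, 2, 5, 6, 1, 4]
Position of 1: index 5; position of 6: index 4
New edge 1->6: backward (u after v in old order)
Backward edge: old toposort is now invalid. Check if this creates a cycle.
Does 6 already reach 1? Reachable from 6: [1, 4, 6]. YES -> cycle!
Still a DAG? no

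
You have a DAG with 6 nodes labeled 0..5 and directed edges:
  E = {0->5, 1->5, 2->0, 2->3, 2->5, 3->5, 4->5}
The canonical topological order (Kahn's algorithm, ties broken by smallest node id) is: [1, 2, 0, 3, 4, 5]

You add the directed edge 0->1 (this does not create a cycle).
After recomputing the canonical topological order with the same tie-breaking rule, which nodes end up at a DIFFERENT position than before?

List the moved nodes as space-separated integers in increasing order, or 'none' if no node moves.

Answer: 0 1 2

Derivation:
Old toposort: [1, 2, 0, 3, 4, 5]
Added edge 0->1
Recompute Kahn (smallest-id tiebreak):
  initial in-degrees: [1, 1, 0, 1, 0, 5]
  ready (indeg=0): [2, 4]
  pop 2: indeg[0]->0; indeg[3]->0; indeg[5]->4 | ready=[0, 3, 4] | order so far=[2]
  pop 0: indeg[1]->0; indeg[5]->3 | ready=[1, 3, 4] | order so far=[2, 0]
  pop 1: indeg[5]->2 | ready=[3, 4] | order so far=[2, 0, 1]
  pop 3: indeg[5]->1 | ready=[4] | order so far=[2, 0, 1, 3]
  pop 4: indeg[5]->0 | ready=[5] | order so far=[2, 0, 1, 3, 4]
  pop 5: no out-edges | ready=[] | order so far=[2, 0, 1, 3, 4, 5]
New canonical toposort: [2, 0, 1, 3, 4, 5]
Compare positions:
  Node 0: index 2 -> 1 (moved)
  Node 1: index 0 -> 2 (moved)
  Node 2: index 1 -> 0 (moved)
  Node 3: index 3 -> 3 (same)
  Node 4: index 4 -> 4 (same)
  Node 5: index 5 -> 5 (same)
Nodes that changed position: 0 1 2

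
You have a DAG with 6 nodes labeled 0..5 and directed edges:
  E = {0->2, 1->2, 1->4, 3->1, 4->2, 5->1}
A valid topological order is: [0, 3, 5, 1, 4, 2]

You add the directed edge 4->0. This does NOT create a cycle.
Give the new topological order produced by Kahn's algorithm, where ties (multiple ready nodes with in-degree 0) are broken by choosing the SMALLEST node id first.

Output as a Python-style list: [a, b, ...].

Answer: [3, 5, 1, 4, 0, 2]

Derivation:
Old toposort: [0, 3, 5, 1, 4, 2]
Added edge: 4->0
Position of 4 (4) > position of 0 (0). Must reorder: 4 must now come before 0.
Run Kahn's algorithm (break ties by smallest node id):
  initial in-degrees: [1, 2, 3, 0, 1, 0]
  ready (indeg=0): [3, 5]
  pop 3: indeg[1]->1 | ready=[5] | order so far=[3]
  pop 5: indeg[1]->0 | ready=[1] | order so far=[3, 5]
  pop 1: indeg[2]->2; indeg[4]->0 | ready=[4] | order so far=[3, 5, 1]
  pop 4: indeg[0]->0; indeg[2]->1 | ready=[0] | order so far=[3, 5, 1, 4]
  pop 0: indeg[2]->0 | ready=[2] | order so far=[3, 5, 1, 4, 0]
  pop 2: no out-edges | ready=[] | order so far=[3, 5, 1, 4, 0, 2]
  Result: [3, 5, 1, 4, 0, 2]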